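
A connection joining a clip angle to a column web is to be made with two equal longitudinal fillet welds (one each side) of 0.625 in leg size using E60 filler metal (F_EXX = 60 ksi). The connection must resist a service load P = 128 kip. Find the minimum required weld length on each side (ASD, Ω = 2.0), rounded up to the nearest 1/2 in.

Throat t_e = 0.707 × 0.625 = 0.4419 in.
r_n/Ω = (0.6 × 60 × 0.4419) / 2.0 = 7.954 kip/in.
L_req = P / (r_n/Ω) = 128 / 7.954 = 16.09 in total.
Per side: 16.09 / 2 = 8.047 in.
Round up → use L = 8.5 in on each side.

L = 8.5 in on each side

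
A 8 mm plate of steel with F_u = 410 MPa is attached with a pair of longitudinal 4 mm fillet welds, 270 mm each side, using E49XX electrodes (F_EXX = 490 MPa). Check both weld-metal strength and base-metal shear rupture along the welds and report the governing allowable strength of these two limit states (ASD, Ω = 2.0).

t_e = 0.707 × 4 = 2.828 mm; L = 540 mm.
Weld metal: R_n/Ω = (1/2.0) × 0.6 × 490 × 2.828 × 540 × 10⁻³ = 224.5 kN.
Base metal (shear rupture): R_n/Ω = (1/2.0) × 0.6 × 410 × 8 × 540 × 10⁻³ = 531.4 kN.
Governing: weld metal.

R_n/Ω ≈ 224 kN (weld metal governs)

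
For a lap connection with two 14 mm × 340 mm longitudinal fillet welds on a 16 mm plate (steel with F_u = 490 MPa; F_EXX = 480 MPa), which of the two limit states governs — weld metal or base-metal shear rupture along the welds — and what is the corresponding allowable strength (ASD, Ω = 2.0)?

R_n/Ω ≈ 969 kN (weld metal governs)

t_e = 0.707 × 14 = 9.898 mm; L = 680 mm.
Weld metal: R_n/Ω = (1/2.0) × 0.6 × 480 × 9.898 × 680 × 10⁻³ = 969.2 kN.
Base metal (shear rupture): R_n/Ω = (1/2.0) × 0.6 × 490 × 16 × 680 × 10⁻³ = 1599 kN.
Governing: weld metal.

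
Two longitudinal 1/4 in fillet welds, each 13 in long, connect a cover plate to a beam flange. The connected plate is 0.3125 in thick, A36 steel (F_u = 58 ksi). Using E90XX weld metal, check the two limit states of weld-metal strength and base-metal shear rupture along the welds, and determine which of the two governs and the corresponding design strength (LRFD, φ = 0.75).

φR_n ≈ 186 kips (weld metal governs)

E90XX → F_EXX = 90 ksi.
t_e = 0.707 × 0.25 = 0.1767 in; L = 26 in.
Weld metal: φR_n = 0.75 × 0.6 × 90 × 0.1767 × 26 = 186.1 kips.
Base metal (shear rupture): φR_n = 0.75 × 0.6 × 58 × 0.3125 × 26 = 212.1 kips.
Governing: weld metal.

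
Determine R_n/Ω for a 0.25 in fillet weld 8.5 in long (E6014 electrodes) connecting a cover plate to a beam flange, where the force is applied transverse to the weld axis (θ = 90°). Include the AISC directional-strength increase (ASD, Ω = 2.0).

E60XX → F_EXX = 60 ksi.
t_e = 0.707 × 0.25 = 0.1767 in; A_we = 0.1767 × 8.5 = 1.502 in².
Directional factor: 1.0 + 0.5 sin^1.5(90°) = 1.5.
F_nw = 0.6 × 60 × 1.5 = 54 ksi.
R_n/Ω = (54 × 1.502) / 2.0 = 40.56 kip.

R_n/Ω ≈ 40.6 kip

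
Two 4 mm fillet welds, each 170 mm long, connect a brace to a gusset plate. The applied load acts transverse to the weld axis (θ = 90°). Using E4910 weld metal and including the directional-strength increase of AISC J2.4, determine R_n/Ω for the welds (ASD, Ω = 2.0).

E49XX → F_EXX = 490 MPa.
t_e = 0.707 × 4 = 2.828 mm; A_we = 2.828 × 340 = 961.5 mm².
Directional factor: 1.0 + 0.5 sin^1.5(90°) = 1.5.
F_nw = 0.6 × 490 × 1.5 = 441 MPa.
R_n/Ω = (441 × 961.5) / 2.0 × 10⁻³ = 212 kN.

R_n/Ω ≈ 212 kN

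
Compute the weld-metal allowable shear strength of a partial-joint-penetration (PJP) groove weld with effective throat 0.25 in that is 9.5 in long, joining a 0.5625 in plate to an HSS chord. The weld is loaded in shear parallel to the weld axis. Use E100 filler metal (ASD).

R_n/Ω ≈ 71.2 kip

E100XX → F_EXX = 100 ksi.
Effective throat (given) t_e = 0.25 in.
A_we = 0.25 × 9.5 = 2.375 in².
F_nw = 0.6 F_EXX = 60 ksi.
R_n/Ω = (60 × 2.375) / 2.0 = 71.25 kip.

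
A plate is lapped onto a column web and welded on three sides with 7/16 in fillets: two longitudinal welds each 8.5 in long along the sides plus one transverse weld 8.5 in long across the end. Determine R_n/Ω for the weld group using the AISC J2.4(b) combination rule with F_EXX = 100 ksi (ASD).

t_e = 0.707 × 0.4375 = 0.3093 in.
R_nwl = 0.6 × 100 × 0.3093 × 17 = 315.5 kip (longitudinal, 2 welds).
R_nwt = 0.6 × 100 × 0.3093 × 8.5 = 157.7 kip (transverse, base value).
(i) R_nwl + R_nwt = 473.2 kip; (ii) 0.85 R_nwl + 1.5 R_nwt = 504.8 kip.
R_n = max = 504.8 kip [governs: (ii)]; R_n/Ω = 252.4 kip.

R_n/Ω ≈ 252 kip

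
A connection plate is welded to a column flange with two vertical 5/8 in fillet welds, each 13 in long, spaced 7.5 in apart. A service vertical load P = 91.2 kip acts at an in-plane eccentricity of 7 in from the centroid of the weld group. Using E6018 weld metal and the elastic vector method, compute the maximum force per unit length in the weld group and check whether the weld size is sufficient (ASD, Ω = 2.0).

f_max ≈ 8.84 kip/in; NOT adequate

E60XX → F_EXX = 60 ksi.
Total weld length L_w = 26 in. Treat welds as unit-width lines.
Polar moment about centroid: J = 2[d³/12 + d(b/2)²] = 2[13³/12 + 13×3.75²] = 731.8 in³.
Direct shear f_v = P/L_w = 91.2 / 26 = 3.508 kip/in (vertical).
Torsion M = P·e = 91.2 × 7 = 638.4 kip·in.
Critical point at (x, y) = (3.75, 6.5) from centroid. f_tx = M·y/J = 5.67 kip/in; f_ty = M·x/J = 3.271 kip/in.
Resultant f_max = √[f_tx² + (f_v + f_ty)²] = √[5.67² + (3.508 + 3.271)²] = 8.838 kip/in.
Capacity per unit length: r_n/Ω = (1/2.0) × 0.6 × 60 × (0.707 × 0.625) = 7.954 kip/in.
8.838 > 7.954 → NOT adequate.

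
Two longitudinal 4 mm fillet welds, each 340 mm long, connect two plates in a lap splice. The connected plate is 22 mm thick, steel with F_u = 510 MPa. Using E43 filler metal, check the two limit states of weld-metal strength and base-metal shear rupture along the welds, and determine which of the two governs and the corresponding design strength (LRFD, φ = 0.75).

E43XX → F_EXX = 430 MPa.
t_e = 0.707 × 4 = 2.828 mm; L = 680 mm.
Weld metal: φR_n = 0.75 × 0.6 × 430 × 2.828 × 680 × 10⁻³ = 372.1 kN.
Base metal (shear rupture): φR_n = 0.75 × 0.6 × 510 × 22 × 680 × 10⁻³ = 3433 kN.
Governing: weld metal.

φR_n ≈ 372 kN (weld metal governs)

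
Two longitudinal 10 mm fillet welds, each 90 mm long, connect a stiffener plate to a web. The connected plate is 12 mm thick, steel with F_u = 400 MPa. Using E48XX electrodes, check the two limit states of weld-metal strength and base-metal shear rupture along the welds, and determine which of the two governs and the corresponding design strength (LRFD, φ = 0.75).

E48XX → F_EXX = 480 MPa.
t_e = 0.707 × 10 = 7.07 mm; L = 180 mm.
Weld metal: φR_n = 0.75 × 0.6 × 480 × 7.07 × 180 × 10⁻³ = 274.9 kN.
Base metal (shear rupture): φR_n = 0.75 × 0.6 × 400 × 12 × 180 × 10⁻³ = 388.8 kN.
Governing: weld metal.

φR_n ≈ 275 kN (weld metal governs)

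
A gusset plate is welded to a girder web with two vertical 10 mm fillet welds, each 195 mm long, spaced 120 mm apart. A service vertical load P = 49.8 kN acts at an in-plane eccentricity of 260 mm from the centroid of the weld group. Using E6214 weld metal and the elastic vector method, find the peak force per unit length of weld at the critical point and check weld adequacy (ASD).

E62XX → F_EXX = 620 MPa.
Total weld length L_w = 390 mm. Treat welds as unit-width lines.
Polar moment about centroid: J = 2[d³/12 + d(b/2)²] = 2[195³/12 + 195×60²] = 2640000 mm³.
Direct shear f_v = P/L_w = 49.8×10³ / 390 = 127.7 N/mm (vertical).
Torsion M = P·e = 49.8×10³ × 260 = 12948000 N·mm.
Critical point at (x, y) = (60, 97.5) from centroid. f_tx = M·y/J = 478.2 N/mm; f_ty = M·x/J = 294.3 N/mm.
Resultant f_max = √[f_tx² + (f_v + f_ty)²] = √[478.2² + (127.7 + 294.3)²] = 637.8 N/mm.
Capacity per unit length: r_n/Ω = (1/2.0) × 0.6 × 620 × (0.707 × 10) = 1315 N/mm.
637.8 ≤ 1315 → adequate.

f_max ≈ 638 N/mm; adequate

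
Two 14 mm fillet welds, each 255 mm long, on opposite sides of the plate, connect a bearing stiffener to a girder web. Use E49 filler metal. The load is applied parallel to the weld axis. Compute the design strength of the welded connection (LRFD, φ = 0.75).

E49XX → F_EXX = 490 MPa.
Effective throat t_e = 0.707 × 14 = 9.898 mm.
Total length L = 510 mm; A_we = 9.898 × 510 = 5048 mm².
F_nw = 0.6 F_EXX = 0.6 × 490 = 294 MPa.
φR_n = 0.75 × 294 × 5048 × 10⁻³ = 1113 kN.

φR_n ≈ 1110 kN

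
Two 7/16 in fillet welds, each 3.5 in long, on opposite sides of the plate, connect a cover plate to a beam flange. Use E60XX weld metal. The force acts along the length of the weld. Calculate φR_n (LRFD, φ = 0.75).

E60XX → F_EXX = 60 ksi.
Effective throat t_e = 0.707 × 0.4375 = 0.3093 in.
Total length L = 7 in; A_we = 0.3093 × 7 = 2.165 in².
F_nw = 0.6 F_EXX = 0.6 × 60 = 36 ksi.
φR_n = 0.75 × 36 × 2.165 = 58.46 kips.

φR_n ≈ 58.5 kips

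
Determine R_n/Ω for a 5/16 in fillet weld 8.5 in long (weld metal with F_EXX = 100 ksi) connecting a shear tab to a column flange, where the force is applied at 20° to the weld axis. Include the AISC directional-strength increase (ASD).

t_e = 0.707 × 0.3125 = 0.2209 in; A_we = 0.2209 × 8.5 = 1.878 in².
Directional factor: 1.0 + 0.5 sin^1.5(20°) = 1.1.
F_nw = 0.6 × 100 × 1.1 = 66 ksi.
R_n/Ω = (66 × 1.878) / 2.0 = 61.97 kips.

R_n/Ω ≈ 62 kips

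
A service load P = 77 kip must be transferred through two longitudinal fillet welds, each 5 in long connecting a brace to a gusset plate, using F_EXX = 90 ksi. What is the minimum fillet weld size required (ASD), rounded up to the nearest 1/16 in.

Total weld length L = 10 in.
Required throat t_e = P × Ω / (0.6 F_EXX × L) = 77 × 2.0 / (0.6 × 90 × 10) = 0.2852 in.
Required leg w = t_e / 0.707 = 0.4034 in → use 7/16 in.

w = 7/16 in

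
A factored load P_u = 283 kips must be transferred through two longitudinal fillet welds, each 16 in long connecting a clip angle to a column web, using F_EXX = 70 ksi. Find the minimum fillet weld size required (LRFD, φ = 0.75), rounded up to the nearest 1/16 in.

Total weld length L = 32 in.
Required throat t_e = P_u / (φ × 0.6 F_EXX × L) = 283 / (0.75 × 0.6 × 70 × 32) = 0.2808 in.
Required leg w = t_e / 0.707 = 0.3971 in → use 7/16 in.

w = 7/16 in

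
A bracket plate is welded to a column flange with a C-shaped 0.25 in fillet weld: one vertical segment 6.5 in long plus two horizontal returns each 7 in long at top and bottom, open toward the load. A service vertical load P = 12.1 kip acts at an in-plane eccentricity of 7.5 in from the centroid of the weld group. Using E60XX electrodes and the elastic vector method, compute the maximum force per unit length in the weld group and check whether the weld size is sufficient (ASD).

E60XX → F_EXX = 60 ksi.
Total weld length L_w = 20.5 in. Treat welds as unit-width lines.
Centroid: x̄ = 2×7×3.5 / 20.5 = 2.39 in from the vertical weld.
Polar moment about centroid: J = I_x + I_y = [6.5³/12 + 2×7×3.25²] + [6.5×2.39² + 2(7³/12 + 7×1.11²)] = 282.3 in³.
Direct shear f_v = P/L_w = 12.1 / 20.5 = 0.5902 kip/in (vertical).
Torsion M = P·e = 12.1 × 7.5 = 90.75 kip·in.
Critical point at (x, y) = (4.61, 3.25) from centroid. f_tx = M·y/J = 1.045 kip/in; f_ty = M·x/J = 1.482 kip/in.
Resultant f_max = √[f_tx² + (f_v + f_ty)²] = √[1.045² + (0.5902 + 1.482)²] = 2.321 kip/in.
Capacity per unit length: r_n/Ω = (1/2.0) × 0.6 × 60 × (0.707 × 0.25) = 3.181 kip/in.
2.321 ≤ 3.181 → adequate.

f_max ≈ 2.32 kip/in; adequate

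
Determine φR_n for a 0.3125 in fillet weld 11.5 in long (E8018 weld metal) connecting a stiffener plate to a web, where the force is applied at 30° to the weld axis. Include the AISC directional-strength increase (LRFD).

E80XX → F_EXX = 80 ksi.
t_e = 0.707 × 0.3125 = 0.2209 in; A_we = 0.2209 × 11.5 = 2.541 in².
Directional factor: 1.0 + 0.5 sin^1.5(30°) = 1.177.
F_nw = 0.6 × 80 × 1.177 = 56.49 ksi.
φR_n = 0.75 × 56.49 × 2.541 = 107.6 kips.

φR_n ≈ 108 kips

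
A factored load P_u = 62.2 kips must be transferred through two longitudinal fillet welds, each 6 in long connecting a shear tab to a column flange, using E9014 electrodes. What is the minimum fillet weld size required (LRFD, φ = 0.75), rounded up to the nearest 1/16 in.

E90XX → F_EXX = 90 ksi.
Total weld length L = 12 in.
Required throat t_e = P_u / (φ × 0.6 F_EXX × L) = 62.2 / (0.75 × 0.6 × 90 × 12) = 0.128 in.
Required leg w = t_e / 0.707 = 0.181 in → use 3/16 in.

w = 3/16 in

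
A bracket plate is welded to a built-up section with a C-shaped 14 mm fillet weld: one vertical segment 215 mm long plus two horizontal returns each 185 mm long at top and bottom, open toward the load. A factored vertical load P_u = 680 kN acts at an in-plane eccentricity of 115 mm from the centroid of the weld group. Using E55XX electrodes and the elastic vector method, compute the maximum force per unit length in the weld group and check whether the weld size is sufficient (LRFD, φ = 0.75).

E55XX → F_EXX = 550 MPa.
Total weld length L_w = 585 mm. Treat welds as unit-width lines.
Centroid: x̄ = 2×185×92.5 / 585 = 58.5 mm from the vertical weld.
Polar moment about centroid: J = I_x + I_y = [215³/12 + 2×185×107.5²] + [215×58.5² + 2(185³/12 + 185×34²)] = 7323000 mm³.
Direct shear f_v = P/L_w = 680×10³ / 585 = 1162 N/mm (vertical).
Torsion M = P·e = 680×10³ × 115 = 78200000 N·mm.
Critical point at (x, y) = (126.5, 107.5) from centroid. f_tx = M·y/J = 1148 N/mm; f_ty = M·x/J = 1351 N/mm.
Resultant f_max = √[f_tx² + (f_v + f_ty)²] = √[1148² + (1162 + 1351)²] = 2763 N/mm.
Capacity per unit length: φr_n = 0.75 × 0.6 × 550 × (0.707 × 14) = 2450 N/mm.
2763 > 2450 → NOT adequate.

f_max ≈ 2760 N/mm; NOT adequate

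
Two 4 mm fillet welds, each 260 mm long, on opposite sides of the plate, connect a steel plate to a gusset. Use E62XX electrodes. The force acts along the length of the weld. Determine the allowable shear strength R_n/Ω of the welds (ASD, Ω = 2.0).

R_n/Ω ≈ 274 kN

E62XX → F_EXX = 620 MPa.
Effective throat t_e = 0.707 × 4 = 2.828 mm.
Total length L = 520 mm; A_we = 2.828 × 520 = 1471 mm².
F_nw = 0.6 F_EXX = 0.6 × 620 = 372 MPa.
R_n = 372 × 1471 × 10⁻³ = 547 kN; R_n/Ω = 547/2.0 = 273.5 kN.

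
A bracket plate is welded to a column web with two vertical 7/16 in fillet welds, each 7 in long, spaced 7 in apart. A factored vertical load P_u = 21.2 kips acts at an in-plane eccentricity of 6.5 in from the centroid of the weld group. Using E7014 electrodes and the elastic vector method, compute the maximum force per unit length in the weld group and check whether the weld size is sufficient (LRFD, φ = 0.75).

f_max ≈ 4.19 kip/in; adequate

E70XX → F_EXX = 70 ksi.
Total weld length L_w = 14 in. Treat welds as unit-width lines.
Polar moment about centroid: J = 2[d³/12 + d(b/2)²] = 2[7³/12 + 7×3.5²] = 228.7 in³.
Direct shear f_v = P/L_w = 21.2 / 14 = 1.514 kip/in (vertical).
Torsion M = P·e = 21.2 × 6.5 = 137.8 kip·in.
Critical point at (x, y) = (3.5, 3.5) from centroid. f_tx = M·y/J = 2.109 kip/in; f_ty = M·x/J = 2.109 kip/in.
Resultant f_max = √[f_tx² + (f_v + f_ty)²] = √[2.109² + (1.514 + 2.109)²] = 4.193 kip/in.
Capacity per unit length: φr_n = 0.75 × 0.6 × 70 × (0.707 × 0.4375) = 9.743 kip/in.
4.193 ≤ 9.743 → adequate.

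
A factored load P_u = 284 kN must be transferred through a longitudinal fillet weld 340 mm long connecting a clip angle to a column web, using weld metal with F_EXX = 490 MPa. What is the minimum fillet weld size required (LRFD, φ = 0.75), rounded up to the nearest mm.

Total weld length L = 340 mm.
Required throat t_e = P_u / (φ × 0.6 F_EXX × L) = 284 / (0.75 × 0.6 × 490 × 340 × 10⁻³) = 3.788 mm.
Required leg w = t_e / 0.707 = 5.358 mm → use 6 mm.

w = 6 mm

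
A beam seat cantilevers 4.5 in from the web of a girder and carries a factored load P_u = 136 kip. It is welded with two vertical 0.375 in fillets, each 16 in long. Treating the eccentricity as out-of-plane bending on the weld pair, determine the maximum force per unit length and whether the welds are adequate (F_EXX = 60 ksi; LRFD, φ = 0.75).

f_max ≈ 8.34 kip/in; NOT adequate

L_w = 2 × 16 = 32 in; section modulus (unit throat) S = 2 × L²/6 = 85.33 in².
Direct shear f_v = P/L_w = 136/32 = 4.25 kip/in.
Moment M = P × e = 136 × 4.5 = 612 kip·in; bending f_b = M/S = 7.172 kip/in.
f_max = √(f_v² + f_b²) = √(4.25² + 7.172²) = 8.337 kip/in.
φr_n = 0.75 × 0.6 × 60 × (0.707 × 0.375) = 7.158 kip/in → NOT adequate.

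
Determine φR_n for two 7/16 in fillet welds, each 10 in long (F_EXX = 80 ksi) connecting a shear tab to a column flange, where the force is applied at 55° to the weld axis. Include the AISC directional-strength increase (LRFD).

t_e = 0.707 × 0.4375 = 0.3093 in; A_we = 0.3093 × 20 = 6.186 in².
Directional factor: 1.0 + 0.5 sin^1.5(55°) = 1.371.
F_nw = 0.6 × 80 × 1.371 = 65.79 ksi.
φR_n = 0.75 × 65.79 × 6.186 = 305.3 kip.

φR_n ≈ 305 kip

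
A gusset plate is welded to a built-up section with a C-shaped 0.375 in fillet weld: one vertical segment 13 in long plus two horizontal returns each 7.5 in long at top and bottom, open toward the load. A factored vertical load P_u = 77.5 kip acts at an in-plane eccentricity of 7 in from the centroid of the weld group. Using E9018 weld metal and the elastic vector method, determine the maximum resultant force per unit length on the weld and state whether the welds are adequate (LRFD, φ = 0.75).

E90XX → F_EXX = 90 ksi.
Total weld length L_w = 28 in. Treat welds as unit-width lines.
Centroid: x̄ = 2×7.5×3.75 / 28 = 2.009 in from the vertical weld.
Polar moment about centroid: J = I_x + I_y = [13³/12 + 2×7.5×6.5²] + [13×2.009² + 2(7.5³/12 + 7.5×1.741²)] = 985.1 in³.
Direct shear f_v = P/L_w = 77.5 / 28 = 2.768 kip/in (vertical).
Torsion M = P·e = 77.5 × 7 = 542.5 kip·in.
Critical point at (x, y) = (5.491, 6.5) from centroid. f_tx = M·y/J = 3.58 kip/in; f_ty = M·x/J = 3.024 kip/in.
Resultant f_max = √[f_tx² + (f_v + f_ty)²] = √[3.58² + (2.768 + 3.024)²] = 6.809 kip/in.
Capacity per unit length: φr_n = 0.75 × 0.6 × 90 × (0.707 × 0.375) = 10.74 kip/in.
6.809 ≤ 10.74 → adequate.

f_max ≈ 6.81 kip/in; adequate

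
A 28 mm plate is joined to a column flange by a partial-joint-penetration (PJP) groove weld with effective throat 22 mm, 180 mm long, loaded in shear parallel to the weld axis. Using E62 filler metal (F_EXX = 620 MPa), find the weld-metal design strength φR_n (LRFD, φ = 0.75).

Effective throat (given) t_e = 22 mm.
A_we = 22 × 180 = 3960 mm².
F_nw = 0.6 F_EXX = 372 MPa.
φR_n = 0.75 × 372 × 3960 × 10⁻³ = 1105 kN.

φR_n ≈ 1100 kN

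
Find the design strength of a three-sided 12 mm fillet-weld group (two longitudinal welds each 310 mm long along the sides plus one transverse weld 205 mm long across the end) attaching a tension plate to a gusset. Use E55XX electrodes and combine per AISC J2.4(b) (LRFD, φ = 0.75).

φR_n ≈ 1750 kN

E55XX → F_EXX = 550 MPa.
t_e = 0.707 × 12 = 8.484 mm.
R_nwl = 0.6 × 550 × 8.484 × 620 × 10⁻³ = 1736 kN (longitudinal, 2 welds).
R_nwt = 0.6 × 550 × 8.484 × 205 × 10⁻³ = 573.9 kN (transverse, base value).
(i) R_nwl + R_nwt = 2310 kN; (ii) 0.85 R_nwl + 1.5 R_nwt = 2336 kN.
R_n = max = 2336 kN [governs: (ii)]; φR_n = 1752 kN.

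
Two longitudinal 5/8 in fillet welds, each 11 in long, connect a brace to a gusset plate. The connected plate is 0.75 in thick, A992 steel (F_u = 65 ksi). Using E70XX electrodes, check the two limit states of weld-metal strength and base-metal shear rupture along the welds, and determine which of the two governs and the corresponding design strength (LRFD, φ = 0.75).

φR_n ≈ 306 kip (weld metal governs)

E70XX → F_EXX = 70 ksi.
t_e = 0.707 × 0.625 = 0.4419 in; L = 22 in.
Weld metal: φR_n = 0.75 × 0.6 × 70 × 0.4419 × 22 = 306.2 kip.
Base metal (shear rupture): φR_n = 0.75 × 0.6 × 65 × 0.75 × 22 = 482.6 kip.
Governing: weld metal.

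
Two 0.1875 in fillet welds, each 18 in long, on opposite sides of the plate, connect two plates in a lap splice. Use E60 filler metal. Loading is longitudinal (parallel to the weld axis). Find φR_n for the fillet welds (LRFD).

φR_n ≈ 129 kip

E60XX → F_EXX = 60 ksi.
Effective throat t_e = 0.707 × 0.1875 = 0.1326 in.
Total length L = 36 in; A_we = 0.1326 × 36 = 4.772 in².
F_nw = 0.6 F_EXX = 0.6 × 60 = 36 ksi.
φR_n = 0.75 × 36 × 4.772 = 128.9 kip.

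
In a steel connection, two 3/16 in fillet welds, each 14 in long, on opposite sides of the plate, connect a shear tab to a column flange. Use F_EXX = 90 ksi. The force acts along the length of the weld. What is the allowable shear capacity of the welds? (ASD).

R_n/Ω ≈ 100 kips

Effective throat t_e = 0.707 × 0.1875 = 0.1326 in.
Total length L = 28 in; A_we = 0.1326 × 28 = 3.712 in².
F_nw = 0.6 F_EXX = 0.6 × 90 = 54 ksi.
R_n = 54 × 3.712 = 200.4 kips; R_n/Ω = 200.4/2.0 = 100.2 kips.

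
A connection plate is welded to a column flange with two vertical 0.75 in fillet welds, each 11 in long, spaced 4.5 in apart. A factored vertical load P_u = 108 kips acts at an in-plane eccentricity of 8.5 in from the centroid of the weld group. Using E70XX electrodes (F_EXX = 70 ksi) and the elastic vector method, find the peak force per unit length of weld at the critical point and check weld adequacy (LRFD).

f_max ≈ 18.8 kip/in; NOT adequate

Total weld length L_w = 22 in. Treat welds as unit-width lines.
Polar moment about centroid: J = 2[d³/12 + d(b/2)²] = 2[11³/12 + 11×2.25²] = 333.2 in³.
Direct shear f_v = P/L_w = 108 / 22 = 4.909 kip/in (vertical).
Torsion M = P·e = 108 × 8.5 = 918 kip·in.
Critical point at (x, y) = (2.25, 5.5) from centroid. f_tx = M·y/J = 15.15 kip/in; f_ty = M·x/J = 6.199 kip/in.
Resultant f_max = √[f_tx² + (f_v + f_ty)²] = √[15.15² + (4.909 + 6.199)²] = 18.79 kip/in.
Capacity per unit length: φr_n = 0.75 × 0.6 × 70 × (0.707 × 0.75) = 16.7 kip/in.
18.79 > 16.7 → NOT adequate.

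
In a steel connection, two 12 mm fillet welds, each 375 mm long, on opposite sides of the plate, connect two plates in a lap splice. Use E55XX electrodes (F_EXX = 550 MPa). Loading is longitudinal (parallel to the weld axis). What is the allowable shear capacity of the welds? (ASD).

R_n/Ω ≈ 1050 kN

Effective throat t_e = 0.707 × 12 = 8.484 mm.
Total length L = 750 mm; A_we = 8.484 × 750 = 6363 mm².
F_nw = 0.6 F_EXX = 0.6 × 550 = 330 MPa.
R_n = 330 × 6363 × 10⁻³ = 2100 kN; R_n/Ω = 2100/2.0 = 1050 kN.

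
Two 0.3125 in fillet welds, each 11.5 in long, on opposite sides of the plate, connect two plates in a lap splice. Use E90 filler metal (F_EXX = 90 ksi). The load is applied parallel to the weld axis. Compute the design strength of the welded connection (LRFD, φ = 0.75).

Effective throat t_e = 0.707 × 0.3125 = 0.2209 in.
Total length L = 23 in; A_we = 0.2209 × 23 = 5.082 in².
F_nw = 0.6 F_EXX = 0.6 × 90 = 54 ksi.
φR_n = 0.75 × 54 × 5.082 = 205.8 kips.

φR_n ≈ 206 kips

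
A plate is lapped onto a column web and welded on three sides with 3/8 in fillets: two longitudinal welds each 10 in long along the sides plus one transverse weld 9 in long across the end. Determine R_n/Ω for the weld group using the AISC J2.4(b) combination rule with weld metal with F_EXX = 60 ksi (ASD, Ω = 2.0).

R_n/Ω ≈ 146 kips

t_e = 0.707 × 0.375 = 0.2651 in.
R_nwl = 0.6 × 60 × 0.2651 × 20 = 190.9 kips (longitudinal, 2 welds).
R_nwt = 0.6 × 60 × 0.2651 × 9 = 85.9 kips (transverse, base value).
(i) R_nwl + R_nwt = 276.8 kips; (ii) 0.85 R_nwl + 1.5 R_nwt = 291.1 kips.
R_n = max = 291.1 kips [governs: (ii)]; R_n/Ω = 145.6 kips.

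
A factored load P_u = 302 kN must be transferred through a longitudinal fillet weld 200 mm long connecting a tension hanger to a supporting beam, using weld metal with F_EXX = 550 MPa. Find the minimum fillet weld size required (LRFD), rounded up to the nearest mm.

Total weld length L = 200 mm.
Required throat t_e = P_u / (φ × 0.6 F_EXX × L) = 302 / (0.75 × 0.6 × 550 × 200 × 10⁻³) = 6.101 mm.
Required leg w = t_e / 0.707 = 8.629 mm → use 9 mm.

w = 9 mm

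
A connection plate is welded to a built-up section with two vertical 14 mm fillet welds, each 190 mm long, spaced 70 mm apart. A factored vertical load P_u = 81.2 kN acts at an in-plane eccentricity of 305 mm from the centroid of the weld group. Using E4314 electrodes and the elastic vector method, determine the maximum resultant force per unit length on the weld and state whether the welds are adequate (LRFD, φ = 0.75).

E43XX → F_EXX = 430 MPa.
Total weld length L_w = 380 mm. Treat welds as unit-width lines.
Polar moment about centroid: J = 2[d³/12 + d(b/2)²] = 2[190³/12 + 190×35²] = 1609000 mm³.
Direct shear f_v = P/L_w = 81.2×10³ / 380 = 213.7 N/mm (vertical).
Torsion M = P·e = 81.2×10³ × 305 = 24766000 N·mm.
Critical point at (x, y) = (35, 95) from centroid. f_tx = M·y/J = 1463 N/mm; f_ty = M·x/J = 538.8 N/mm.
Resultant f_max = √[f_tx² + (f_v + f_ty)²] = √[1463² + (213.7 + 538.8)²] = 1645 N/mm.
Capacity per unit length: φr_n = 0.75 × 0.6 × 430 × (0.707 × 14) = 1915 N/mm.
1645 ≤ 1915 → adequate.

f_max ≈ 1640 N/mm; adequate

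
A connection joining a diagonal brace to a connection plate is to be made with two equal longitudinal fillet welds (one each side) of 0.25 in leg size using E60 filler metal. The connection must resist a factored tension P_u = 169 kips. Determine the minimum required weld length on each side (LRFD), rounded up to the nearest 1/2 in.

E60XX → F_EXX = 60 ksi.
Throat t_e = 0.707 × 0.25 = 0.1767 in.
φr_n = 0.75 × 0.6 × 60 × 0.1767 = 4.772 kips/in.
L_req = P_u / φr_n = 169 / 4.772 = 35.41 in total.
Per side: 35.41 / 2 = 17.71 in.
Round up → use L = 18 in on each side.

L = 18 in on each side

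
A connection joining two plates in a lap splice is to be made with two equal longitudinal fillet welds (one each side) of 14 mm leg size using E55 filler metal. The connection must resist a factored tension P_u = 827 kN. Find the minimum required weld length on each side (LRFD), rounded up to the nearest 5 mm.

L = 170 mm on each side

E55XX → F_EXX = 550 MPa.
Throat t_e = 0.707 × 14 = 9.898 mm.
φr_n = 0.75 × 0.6 × 550 × 9.898 × 10⁻³ = 2.45 kN/mm.
L_req = P_u / φr_n = 827 / 2.45 = 337.6 mm total.
Per side: 337.6 / 2 = 168.8 mm.
Round up → use L = 170 mm on each side.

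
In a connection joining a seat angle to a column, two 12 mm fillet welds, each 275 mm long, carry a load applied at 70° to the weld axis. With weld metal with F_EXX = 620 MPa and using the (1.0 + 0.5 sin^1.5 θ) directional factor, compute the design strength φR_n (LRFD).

φR_n ≈ 1890 kN

t_e = 0.707 × 12 = 8.484 mm; A_we = 8.484 × 550 = 4666 mm².
Directional factor: 1.0 + 0.5 sin^1.5(70°) = 1.455.
F_nw = 0.6 × 620 × 1.455 = 541.4 MPa.
φR_n = 0.75 × 541.4 × 4666 × 10⁻³ = 1895 kN.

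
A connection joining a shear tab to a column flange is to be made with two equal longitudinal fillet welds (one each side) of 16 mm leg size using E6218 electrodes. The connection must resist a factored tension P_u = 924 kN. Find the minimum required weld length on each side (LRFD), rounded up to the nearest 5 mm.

E62XX → F_EXX = 620 MPa.
Throat t_e = 0.707 × 16 = 11.31 mm.
φr_n = 0.75 × 0.6 × 620 × 11.31 × 10⁻³ = 3.156 kN/mm.
L_req = P_u / φr_n = 924 / 3.156 = 292.8 mm total.
Per side: 292.8 / 2 = 146.4 mm.
Round up → use L = 150 mm on each side.

L = 150 mm on each side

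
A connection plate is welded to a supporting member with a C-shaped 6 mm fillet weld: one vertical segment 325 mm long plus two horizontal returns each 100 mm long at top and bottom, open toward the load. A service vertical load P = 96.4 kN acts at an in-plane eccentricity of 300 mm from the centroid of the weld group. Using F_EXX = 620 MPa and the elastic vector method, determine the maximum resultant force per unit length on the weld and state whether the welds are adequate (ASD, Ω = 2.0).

Total weld length L_w = 525 mm. Treat welds as unit-width lines.
Centroid: x̄ = 2×100×50 / 525 = 19.05 mm from the vertical weld.
Polar moment about centroid: J = I_x + I_y = [325³/12 + 2×100×162.5²] + [325×19.05² + 2(100³/12 + 100×30.95²)] = 8618000 mm³.
Direct shear f_v = P/L_w = 96.4×10³ / 525 = 183.6 N/mm (vertical).
Torsion M = P·e = 96.4×10³ × 300 = 28920000 N·mm.
Critical point at (x, y) = (80.95, 162.5) from centroid. f_tx = M·y/J = 545.3 N/mm; f_ty = M·x/J = 271.7 N/mm.
Resultant f_max = √[f_tx² + (f_v + f_ty)²] = √[545.3² + (183.6 + 271.7)²] = 710.4 N/mm.
Capacity per unit length: r_n/Ω = (1/2.0) × 0.6 × 620 × (0.707 × 6) = 789 N/mm.
710.4 ≤ 789 → adequate.

f_max ≈ 710 N/mm; adequate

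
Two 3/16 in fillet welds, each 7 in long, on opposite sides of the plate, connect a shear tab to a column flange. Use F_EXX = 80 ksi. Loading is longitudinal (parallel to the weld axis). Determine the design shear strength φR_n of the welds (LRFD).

Effective throat t_e = 0.707 × 0.1875 = 0.1326 in.
Total length L = 14 in; A_we = 0.1326 × 14 = 1.856 in².
F_nw = 0.6 F_EXX = 0.6 × 80 = 48 ksi.
φR_n = 0.75 × 48 × 1.856 = 66.81 kips.

φR_n ≈ 66.8 kips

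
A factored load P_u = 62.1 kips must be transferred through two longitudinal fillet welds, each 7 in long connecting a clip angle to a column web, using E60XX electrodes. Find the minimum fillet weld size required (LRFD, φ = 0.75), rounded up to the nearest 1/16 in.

E60XX → F_EXX = 60 ksi.
Total weld length L = 14 in.
Required throat t_e = P_u / (φ × 0.6 F_EXX × L) = 62.1 / (0.75 × 0.6 × 60 × 14) = 0.1643 in.
Required leg w = t_e / 0.707 = 0.2324 in → use 1/4 in.

w = 1/4 in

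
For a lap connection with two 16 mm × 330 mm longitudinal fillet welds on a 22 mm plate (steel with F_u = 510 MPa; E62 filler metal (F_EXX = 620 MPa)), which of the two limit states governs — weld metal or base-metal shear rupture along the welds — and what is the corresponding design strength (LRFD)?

φR_n ≈ 2080 kN (weld metal governs)

t_e = 0.707 × 16 = 11.31 mm; L = 660 mm.
Weld metal: φR_n = 0.75 × 0.6 × 620 × 11.31 × 660 × 10⁻³ = 2083 kN.
Base metal (shear rupture): φR_n = 0.75 × 0.6 × 510 × 22 × 660 × 10⁻³ = 3332 kN.
Governing: weld metal.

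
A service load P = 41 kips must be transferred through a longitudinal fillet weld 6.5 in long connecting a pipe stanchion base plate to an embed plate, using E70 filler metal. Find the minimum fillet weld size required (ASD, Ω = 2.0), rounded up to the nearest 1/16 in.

w = 7/16 in

E70XX → F_EXX = 70 ksi.
Total weld length L = 6.5 in.
Required throat t_e = P × Ω / (0.6 F_EXX × L) = 41 × 2.0 / (0.6 × 70 × 6.5) = 0.3004 in.
Required leg w = t_e / 0.707 = 0.4248 in → use 7/16 in.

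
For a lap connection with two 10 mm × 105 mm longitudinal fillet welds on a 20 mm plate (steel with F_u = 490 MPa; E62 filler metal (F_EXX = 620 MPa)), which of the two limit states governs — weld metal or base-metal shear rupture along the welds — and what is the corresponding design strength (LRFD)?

φR_n ≈ 414 kN (weld metal governs)

t_e = 0.707 × 10 = 7.07 mm; L = 210 mm.
Weld metal: φR_n = 0.75 × 0.6 × 620 × 7.07 × 210 × 10⁻³ = 414.2 kN.
Base metal (shear rupture): φR_n = 0.75 × 0.6 × 490 × 20 × 210 × 10⁻³ = 926.1 kN.
Governing: weld metal.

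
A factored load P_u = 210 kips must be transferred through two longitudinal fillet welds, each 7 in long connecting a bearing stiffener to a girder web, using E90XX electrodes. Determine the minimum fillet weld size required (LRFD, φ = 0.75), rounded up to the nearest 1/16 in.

E90XX → F_EXX = 90 ksi.
Total weld length L = 14 in.
Required throat t_e = P_u / (φ × 0.6 F_EXX × L) = 210 / (0.75 × 0.6 × 90 × 14) = 0.3704 in.
Required leg w = t_e / 0.707 = 0.5239 in → use 9/16 in.

w = 9/16 in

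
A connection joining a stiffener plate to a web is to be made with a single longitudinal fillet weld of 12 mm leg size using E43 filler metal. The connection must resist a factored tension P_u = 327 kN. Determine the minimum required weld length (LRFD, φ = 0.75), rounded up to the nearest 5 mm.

E43XX → F_EXX = 430 MPa.
Throat t_e = 0.707 × 12 = 8.484 mm.
φr_n = 0.75 × 0.6 × 430 × 8.484 × 10⁻³ = 1.642 kN/mm.
L_req = P_u / φr_n = 327 / 1.642 = 199.2 mm total.
Round up → use L = 200 mm.

L = 200 mm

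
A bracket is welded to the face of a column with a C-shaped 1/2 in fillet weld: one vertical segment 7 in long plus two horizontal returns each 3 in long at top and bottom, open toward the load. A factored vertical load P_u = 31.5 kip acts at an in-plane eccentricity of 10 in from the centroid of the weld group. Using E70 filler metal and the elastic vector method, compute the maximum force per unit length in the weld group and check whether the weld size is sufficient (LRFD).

f_max ≈ 13.1 kip/in; NOT adequate

E70XX → F_EXX = 70 ksi.
Total weld length L_w = 13 in. Treat welds as unit-width lines.
Centroid: x̄ = 2×3×1.5 / 13 = 0.6923 in from the vertical weld.
Polar moment about centroid: J = I_x + I_y = [7³/12 + 2×3×3.5²] + [7×0.6923² + 2(3³/12 + 3×0.8077²)] = 113.9 in³.
Direct shear f_v = P/L_w = 31.5 / 13 = 2.423 kip/in (vertical).
Torsion M = P·e = 31.5 × 10 = 315 kip·in.
Critical point at (x, y) = (2.308, 3.5) from centroid. f_tx = M·y/J = 9.684 kip/in; f_ty = M·x/J = 6.385 kip/in.
Resultant f_max = √[f_tx² + (f_v + f_ty)²] = √[9.684² + (2.423 + 6.385)²] = 13.09 kip/in.
Capacity per unit length: φr_n = 0.75 × 0.6 × 70 × (0.707 × 0.5) = 11.14 kip/in.
13.09 > 11.14 → NOT adequate.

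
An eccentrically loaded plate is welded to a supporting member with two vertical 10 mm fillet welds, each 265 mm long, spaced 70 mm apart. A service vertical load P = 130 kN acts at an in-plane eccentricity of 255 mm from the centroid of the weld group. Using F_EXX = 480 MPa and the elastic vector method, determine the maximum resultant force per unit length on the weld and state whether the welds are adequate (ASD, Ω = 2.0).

Total weld length L_w = 530 mm. Treat welds as unit-width lines.
Polar moment about centroid: J = 2[d³/12 + d(b/2)²] = 2[265³/12 + 265×35²] = 3751000 mm³.
Direct shear f_v = P/L_w = 130×10³ / 530 = 245.3 N/mm (vertical).
Torsion M = P·e = 130×10³ × 255 = 33150000 N·mm.
Critical point at (x, y) = (35, 132.5) from centroid. f_tx = M·y/J = 1171 N/mm; f_ty = M·x/J = 309.3 N/mm.
Resultant f_max = √[f_tx² + (f_v + f_ty)²] = √[1171² + (245.3 + 309.3)²] = 1296 N/mm.
Capacity per unit length: r_n/Ω = (1/2.0) × 0.6 × 480 × (0.707 × 10) = 1018 N/mm.
1296 > 1018 → NOT adequate.

f_max ≈ 1300 N/mm; NOT adequate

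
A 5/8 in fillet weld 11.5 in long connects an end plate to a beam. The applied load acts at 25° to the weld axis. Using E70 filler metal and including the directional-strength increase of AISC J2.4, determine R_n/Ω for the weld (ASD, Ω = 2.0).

E70XX → F_EXX = 70 ksi.
t_e = 0.707 × 0.625 = 0.4419 in; A_we = 0.4419 × 11.5 = 5.082 in².
Directional factor: 1.0 + 0.5 sin^1.5(25°) = 1.137.
F_nw = 0.6 × 70 × 1.137 = 47.77 ksi.
R_n/Ω = (47.77 × 5.082) / 2.0 = 121.4 kip.

R_n/Ω ≈ 121 kip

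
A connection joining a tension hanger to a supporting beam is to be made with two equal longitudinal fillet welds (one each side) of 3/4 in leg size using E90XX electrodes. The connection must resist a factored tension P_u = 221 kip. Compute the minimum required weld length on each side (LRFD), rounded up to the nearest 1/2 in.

L = 5.5 in on each side

E90XX → F_EXX = 90 ksi.
Throat t_e = 0.707 × 0.75 = 0.5302 in.
φr_n = 0.75 × 0.6 × 90 × 0.5302 = 21.48 kip/in.
L_req = P_u / φr_n = 221 / 21.48 = 10.29 in total.
Per side: 10.29 / 2 = 5.145 in.
Round up → use L = 5.5 in on each side.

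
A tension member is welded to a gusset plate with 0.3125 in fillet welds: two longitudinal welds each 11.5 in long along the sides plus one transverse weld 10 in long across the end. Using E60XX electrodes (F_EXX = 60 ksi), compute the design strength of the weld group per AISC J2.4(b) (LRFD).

t_e = 0.707 × 0.3125 = 0.2209 in.
R_nwl = 0.6 × 60 × 0.2209 × 23 = 182.9 kips (longitudinal, 2 welds).
R_nwt = 0.6 × 60 × 0.2209 × 10 = 79.54 kips (transverse, base value).
(i) R_nwl + R_nwt = 262.5 kips; (ii) 0.85 R_nwl + 1.5 R_nwt = 274.8 kips.
R_n = max = 274.8 kips [governs: (ii)]; φR_n = 206.1 kips.

φR_n ≈ 206 kips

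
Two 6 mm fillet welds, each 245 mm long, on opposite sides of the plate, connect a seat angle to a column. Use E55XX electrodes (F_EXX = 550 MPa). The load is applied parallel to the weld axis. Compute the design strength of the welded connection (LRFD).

Effective throat t_e = 0.707 × 6 = 4.242 mm.
Total length L = 490 mm; A_we = 4.242 × 490 = 2079 mm².
F_nw = 0.6 F_EXX = 0.6 × 550 = 330 MPa.
φR_n = 0.75 × 330 × 2079 × 10⁻³ = 514.4 kN.

φR_n ≈ 514 kN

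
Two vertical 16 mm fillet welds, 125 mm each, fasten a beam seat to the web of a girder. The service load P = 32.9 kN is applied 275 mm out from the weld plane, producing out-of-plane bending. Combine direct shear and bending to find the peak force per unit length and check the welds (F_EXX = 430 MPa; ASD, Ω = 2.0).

L_w = 2 × 125 = 250 mm; section modulus (unit throat) S = 2 × L²/6 = 5208 mm².
Direct shear f_v = P/L_w = 32.9×10³/250 = 131.6 N/mm.
Moment M = P × e = 32.9×10³ × 275 = 9047500 N·mm; bending f_b = M/S = 1737 N/mm.
f_max = √(f_v² + f_b²) = √(131.6² + 1737²) = 1742 N/mm.
r_n/Ω = (1/2.0) × 0.6 × 430 × (0.707 × 16) = 1459 N/mm → NOT adequate.

f_max ≈ 1740 N/mm; NOT adequate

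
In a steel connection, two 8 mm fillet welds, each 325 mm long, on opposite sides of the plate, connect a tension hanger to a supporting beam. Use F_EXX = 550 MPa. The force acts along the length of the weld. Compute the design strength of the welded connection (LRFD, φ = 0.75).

φR_n ≈ 910 kN

Effective throat t_e = 0.707 × 8 = 5.656 mm.
Total length L = 650 mm; A_we = 5.656 × 650 = 3676 mm².
F_nw = 0.6 F_EXX = 0.6 × 550 = 330 MPa.
φR_n = 0.75 × 330 × 3676 × 10⁻³ = 909.9 kN.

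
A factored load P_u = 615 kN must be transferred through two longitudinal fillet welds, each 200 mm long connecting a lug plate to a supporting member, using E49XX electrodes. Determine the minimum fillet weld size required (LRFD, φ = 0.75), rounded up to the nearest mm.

E49XX → F_EXX = 490 MPa.
Total weld length L = 400 mm.
Required throat t_e = P_u / (φ × 0.6 F_EXX × L) = 615 / (0.75 × 0.6 × 490 × 400 × 10⁻³) = 6.973 mm.
Required leg w = t_e / 0.707 = 9.863 mm → use 10 mm.

w = 10 mm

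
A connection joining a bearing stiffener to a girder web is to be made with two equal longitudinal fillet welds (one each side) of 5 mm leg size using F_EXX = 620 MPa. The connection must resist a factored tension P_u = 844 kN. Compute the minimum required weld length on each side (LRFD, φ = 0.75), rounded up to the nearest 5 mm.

Throat t_e = 0.707 × 5 = 3.535 mm.
φr_n = 0.75 × 0.6 × 620 × 3.535 × 10⁻³ = 0.9863 kN/mm.
L_req = P_u / φr_n = 844 / 0.9863 = 855.8 mm total.
Per side: 855.8 / 2 = 427.9 mm.
Round up → use L = 430 mm on each side.

L = 430 mm on each side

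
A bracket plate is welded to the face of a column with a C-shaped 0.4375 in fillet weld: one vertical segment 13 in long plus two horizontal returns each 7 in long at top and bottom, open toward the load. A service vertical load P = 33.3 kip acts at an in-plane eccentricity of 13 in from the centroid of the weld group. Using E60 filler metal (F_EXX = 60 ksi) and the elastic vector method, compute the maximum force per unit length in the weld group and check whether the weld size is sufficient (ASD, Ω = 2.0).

Total weld length L_w = 27 in. Treat welds as unit-width lines.
Centroid: x̄ = 2×7×3.5 / 27 = 1.815 in from the vertical weld.
Polar moment about centroid: J = I_x + I_y = [13³/12 + 2×7×6.5²] + [13×1.815² + 2(7³/12 + 7×1.685²)] = 914.3 in³.
Direct shear f_v = P/L_w = 33.3 / 27 = 1.233 kip/in (vertical).
Torsion M = P·e = 33.3 × 13 = 432.9 kip·in.
Critical point at (x, y) = (5.185, 6.5) from centroid. f_tx = M·y/J = 3.078 kip/in; f_ty = M·x/J = 2.455 kip/in.
Resultant f_max = √[f_tx² + (f_v + f_ty)²] = √[3.078² + (1.233 + 2.455)²] = 4.804 kip/in.
Capacity per unit length: r_n/Ω = (1/2.0) × 0.6 × 60 × (0.707 × 0.4375) = 5.568 kip/in.
4.804 ≤ 5.568 → adequate.

f_max ≈ 4.8 kip/in; adequate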